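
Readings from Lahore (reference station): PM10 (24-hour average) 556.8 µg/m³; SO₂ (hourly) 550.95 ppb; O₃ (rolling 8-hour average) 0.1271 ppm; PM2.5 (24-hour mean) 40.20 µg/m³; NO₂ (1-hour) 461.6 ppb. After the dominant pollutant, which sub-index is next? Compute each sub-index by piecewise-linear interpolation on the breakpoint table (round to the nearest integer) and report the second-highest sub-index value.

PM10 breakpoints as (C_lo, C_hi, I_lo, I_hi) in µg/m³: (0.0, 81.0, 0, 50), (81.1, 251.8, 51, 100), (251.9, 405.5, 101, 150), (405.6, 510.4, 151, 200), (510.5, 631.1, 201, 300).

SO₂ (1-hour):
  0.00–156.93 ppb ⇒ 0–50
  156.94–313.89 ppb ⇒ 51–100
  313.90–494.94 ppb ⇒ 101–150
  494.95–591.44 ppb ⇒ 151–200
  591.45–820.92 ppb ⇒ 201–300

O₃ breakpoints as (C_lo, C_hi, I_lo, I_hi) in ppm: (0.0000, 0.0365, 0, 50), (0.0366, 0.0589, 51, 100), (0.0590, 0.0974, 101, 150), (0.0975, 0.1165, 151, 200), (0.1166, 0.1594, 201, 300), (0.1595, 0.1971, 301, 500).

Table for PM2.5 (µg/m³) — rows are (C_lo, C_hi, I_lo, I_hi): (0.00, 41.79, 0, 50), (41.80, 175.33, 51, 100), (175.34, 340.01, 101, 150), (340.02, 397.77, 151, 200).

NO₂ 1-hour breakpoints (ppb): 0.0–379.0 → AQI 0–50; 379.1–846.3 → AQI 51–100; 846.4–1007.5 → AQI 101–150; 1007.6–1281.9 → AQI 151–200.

PM10: 556.8 ∈ [510.5, 631.1] ↔ index [201, 300].
201 + (556.8−510.5)·(300−201)/(631.1−510.5) = 201 + 46.3·99/120.6 ≈ 239.01, so AQI = 239.
SO₂: row 494.95–591.44 (AQI 151–200). (200−151)·(550.95−494.95)/(591.44−494.95) + 151 = 49·56.00/96.49 + 151 ≈ 179.44 → 179.
O₃: 0.1271 lies in 0.1166–0.1594, so I_lo=201, I_hi=300, C_lo=0.1166, C_hi=0.1594.
(300−201)/(0.1594−0.1166) × (0.1271−0.1166) + 201 = 99/0.0428 × 0.0105 + 201 ≈ 225.29 → 225.
PM2.5: 40.20 lies in 0.00–41.79, so I_lo=0, I_hi=50, C_lo=0.00, C_hi=41.79.
(50−0)/(41.79−0.00) × (40.20−0.00) + 0 = 50/41.79 × 40.20 + 0 ≈ 48.10 → 48.
NO₂: row 379.1–846.3 (AQI 51–100). (100−51)·(461.6−379.1)/(846.3−379.1) + 51 = 49·82.5/467.2 + 51 ≈ 59.65 → 60.
Sub-indices: PM10→239, SO₂→179, O₃→225, PM2.5→48, NO₂→60. Ranked high→low: 239, 225, 179, 60, 48. Second-highest sub-index = 225.

225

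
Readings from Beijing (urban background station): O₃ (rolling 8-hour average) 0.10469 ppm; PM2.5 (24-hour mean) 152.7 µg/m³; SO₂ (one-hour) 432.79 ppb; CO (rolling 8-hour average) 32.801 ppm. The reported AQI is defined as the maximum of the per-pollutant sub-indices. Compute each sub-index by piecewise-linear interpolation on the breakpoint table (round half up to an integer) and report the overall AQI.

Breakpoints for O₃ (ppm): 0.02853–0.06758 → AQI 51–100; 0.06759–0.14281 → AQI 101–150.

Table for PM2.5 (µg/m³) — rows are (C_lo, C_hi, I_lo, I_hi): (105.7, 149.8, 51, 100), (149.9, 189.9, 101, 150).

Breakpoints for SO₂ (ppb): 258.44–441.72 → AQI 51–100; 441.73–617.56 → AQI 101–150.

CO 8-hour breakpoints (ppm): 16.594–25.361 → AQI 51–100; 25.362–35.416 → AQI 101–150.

137

O₃: 0.10469 ∈ [0.06759, 0.14281] ↔ index [101, 150].
101 + (0.10469−0.06759)·(150−101)/(0.14281−0.06759) = 101 + 0.03710·49/0.07522 ≈ 125.17, so AQI = 125.
PM2.5: row 149.9–189.9 (AQI 101–150). (150−101)·(152.7−149.9)/(189.9−149.9) + 101 = 49·2.8/40.0 + 101 ≈ 104.43 → 104.
SO₂: row 258.44–441.72 (AQI 51–100). (100−51)·(432.79−258.44)/(441.72−258.44) + 51 = 49·174.35/183.28 + 51 ≈ 97.61 → 98.
CO 32.801: bracket 25.362–35.416 → index 101–150; slope 49/10.054, offset 7.439.
AQI = 101 + 49/10.054·7.439 ≈ 137.26 ⇒ 137.
Sub-indices: O₃→125, PM2.5→104, SO₂→98, CO→137. Overall AQI = max = 137; dominant pollutant is CO.
AQI 137: Unhealthy for Sensitive Groups.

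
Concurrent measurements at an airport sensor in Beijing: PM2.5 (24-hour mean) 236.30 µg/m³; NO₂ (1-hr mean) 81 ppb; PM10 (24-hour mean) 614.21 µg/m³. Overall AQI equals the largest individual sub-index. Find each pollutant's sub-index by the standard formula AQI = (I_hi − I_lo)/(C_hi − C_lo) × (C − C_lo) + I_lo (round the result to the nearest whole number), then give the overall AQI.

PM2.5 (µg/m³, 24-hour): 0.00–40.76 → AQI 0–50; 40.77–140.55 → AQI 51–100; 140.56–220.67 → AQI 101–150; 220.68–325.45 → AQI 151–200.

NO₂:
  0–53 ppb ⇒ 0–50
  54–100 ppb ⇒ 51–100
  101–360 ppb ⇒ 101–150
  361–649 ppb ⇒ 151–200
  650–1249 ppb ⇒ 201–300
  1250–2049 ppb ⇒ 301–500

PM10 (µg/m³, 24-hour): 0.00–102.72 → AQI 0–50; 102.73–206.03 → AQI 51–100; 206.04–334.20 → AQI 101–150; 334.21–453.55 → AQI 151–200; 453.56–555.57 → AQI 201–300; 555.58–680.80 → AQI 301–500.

394

PM2.5: 236.30 lies in 220.68–325.45, so I_lo=151, I_hi=200, C_lo=220.68, C_hi=325.45.
(200−151)/(325.45−220.68) × (236.30−220.68) + 151 = 49/104.77 × 15.62 + 151 ≈ 158.31 → 158.
NO₂: 81 ∈ [54, 100] ↔ index [51, 100].
51 + (81−54)·(100−51)/(100−54) = 51 + 27·49/46 ≈ 79.76, so AQI = 80.
PM10: row 555.58–680.80 (AQI 301–500). (500−301)·(614.21−555.58)/(680.80−555.58) + 301 = 199·58.63/125.22 + 301 ≈ 394.17 → 394.
Sub-indices: PM2.5→158, NO₂→80, PM10→394. Overall AQI = max = 394; dominant pollutant is PM10.
AQI 394: Hazardous.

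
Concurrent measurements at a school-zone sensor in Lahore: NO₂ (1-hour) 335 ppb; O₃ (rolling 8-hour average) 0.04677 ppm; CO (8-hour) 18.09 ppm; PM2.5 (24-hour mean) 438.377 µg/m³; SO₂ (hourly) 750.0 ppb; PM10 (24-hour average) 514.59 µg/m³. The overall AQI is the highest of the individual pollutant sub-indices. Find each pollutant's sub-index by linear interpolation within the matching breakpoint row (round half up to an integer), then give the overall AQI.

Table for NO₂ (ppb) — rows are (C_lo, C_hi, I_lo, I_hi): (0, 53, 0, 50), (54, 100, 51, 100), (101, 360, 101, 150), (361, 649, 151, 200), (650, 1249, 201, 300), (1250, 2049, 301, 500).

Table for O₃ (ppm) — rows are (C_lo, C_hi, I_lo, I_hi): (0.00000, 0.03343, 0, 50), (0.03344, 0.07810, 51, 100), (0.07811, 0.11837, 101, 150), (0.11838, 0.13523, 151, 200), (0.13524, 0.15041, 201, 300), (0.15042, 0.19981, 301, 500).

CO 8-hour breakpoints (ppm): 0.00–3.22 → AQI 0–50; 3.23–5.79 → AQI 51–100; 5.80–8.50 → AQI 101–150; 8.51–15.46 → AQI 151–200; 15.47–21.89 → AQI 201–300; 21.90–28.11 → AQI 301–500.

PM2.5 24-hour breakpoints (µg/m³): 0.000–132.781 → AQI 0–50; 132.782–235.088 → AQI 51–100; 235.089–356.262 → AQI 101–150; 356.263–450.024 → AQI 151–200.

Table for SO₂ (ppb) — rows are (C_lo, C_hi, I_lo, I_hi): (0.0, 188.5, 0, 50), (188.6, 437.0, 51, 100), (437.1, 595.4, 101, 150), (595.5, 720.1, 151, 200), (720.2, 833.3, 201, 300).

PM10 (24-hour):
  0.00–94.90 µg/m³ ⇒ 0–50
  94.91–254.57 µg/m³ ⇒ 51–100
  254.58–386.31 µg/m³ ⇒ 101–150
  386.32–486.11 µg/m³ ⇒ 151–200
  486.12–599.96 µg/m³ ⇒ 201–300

241

NO₂: 335 ∈ [101, 360] ↔ index [101, 150].
101 + (335−101)·(150−101)/(360−101) = 101 + 234·49/259 ≈ 145.27, so AQI = 145.
O₃: 0.04677 ∈ [0.03344, 0.07810] ↔ index [51, 100].
51 + (0.04677−0.03344)·(100−51)/(0.07810−0.03344) = 51 + 0.01333·49/0.04466 ≈ 65.63, so AQI = 66.
CO: 18.09 lies in 15.47–21.89, so I_lo=201, I_hi=300, C_lo=15.47, C_hi=21.89.
(300−201)/(21.89−15.47) × (18.09−15.47) + 201 = 99/6.42 × 2.62 + 201 ≈ 241.40 → 241.
PM2.5: row 356.263–450.024 (AQI 151–200). (200−151)·(438.377−356.263)/(450.024−356.263) + 151 = 49·82.114/93.761 + 151 ≈ 193.91 → 194.
SO₂: 750.0 ∈ [720.2, 833.3] ↔ index [201, 300].
201 + (750.0−720.2)·(300−201)/(833.3−720.2) = 201 + 29.8·99/113.1 ≈ 227.08, so AQI = 227.
PM10: row 486.12–599.96 (AQI 201–300). (300−201)·(514.59−486.12)/(599.96−486.12) + 201 = 99·28.47/113.84 + 201 ≈ 225.76 → 226.
Sub-indices: NO₂→145, O₃→66, CO→241, PM2.5→194, SO₂→227, PM10→226. Overall AQI = max = 241; dominant pollutant is CO.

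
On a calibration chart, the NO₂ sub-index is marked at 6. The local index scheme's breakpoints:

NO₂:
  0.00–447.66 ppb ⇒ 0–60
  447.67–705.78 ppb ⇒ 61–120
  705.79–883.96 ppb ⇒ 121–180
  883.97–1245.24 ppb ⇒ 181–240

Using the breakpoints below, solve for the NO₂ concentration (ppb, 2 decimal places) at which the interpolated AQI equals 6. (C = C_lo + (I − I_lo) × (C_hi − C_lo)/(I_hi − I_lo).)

AQI 6 lies in the 0–60 band, which corresponds to 0.00–447.66 ppb.
C = 0.00 + (6−0)×(447.66−0.00)/(60−0) = 0.00 + 6×447.66/60 ≈ 44.7660 ppb → 44.77 ppb to 2 dp.

44.77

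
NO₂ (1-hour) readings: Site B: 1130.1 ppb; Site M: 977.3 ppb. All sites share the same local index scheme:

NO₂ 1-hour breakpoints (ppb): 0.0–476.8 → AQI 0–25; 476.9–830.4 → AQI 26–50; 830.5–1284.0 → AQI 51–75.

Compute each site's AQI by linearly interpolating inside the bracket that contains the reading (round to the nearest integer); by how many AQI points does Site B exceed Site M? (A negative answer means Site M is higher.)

8

Site B: 1130.1 lies in 830.5–1284.0, so I_lo=51, I_hi=75, C_lo=830.5, C_hi=1284.0.
(75−51)/(1284.0−830.5) × (1130.1−830.5) + 51 = 24/453.5 × 299.6 + 51 ≈ 66.86 → 67.
Site M: row 830.5–1284.0 (AQI 51–75). (75−51)·(977.3−830.5)/(1284.0−830.5) + 51 = 24·146.8/453.5 + 51 ≈ 58.77 → 59.
AQIs: Site B=67, Site M=59. Site B (67) − Site M (59) = 8.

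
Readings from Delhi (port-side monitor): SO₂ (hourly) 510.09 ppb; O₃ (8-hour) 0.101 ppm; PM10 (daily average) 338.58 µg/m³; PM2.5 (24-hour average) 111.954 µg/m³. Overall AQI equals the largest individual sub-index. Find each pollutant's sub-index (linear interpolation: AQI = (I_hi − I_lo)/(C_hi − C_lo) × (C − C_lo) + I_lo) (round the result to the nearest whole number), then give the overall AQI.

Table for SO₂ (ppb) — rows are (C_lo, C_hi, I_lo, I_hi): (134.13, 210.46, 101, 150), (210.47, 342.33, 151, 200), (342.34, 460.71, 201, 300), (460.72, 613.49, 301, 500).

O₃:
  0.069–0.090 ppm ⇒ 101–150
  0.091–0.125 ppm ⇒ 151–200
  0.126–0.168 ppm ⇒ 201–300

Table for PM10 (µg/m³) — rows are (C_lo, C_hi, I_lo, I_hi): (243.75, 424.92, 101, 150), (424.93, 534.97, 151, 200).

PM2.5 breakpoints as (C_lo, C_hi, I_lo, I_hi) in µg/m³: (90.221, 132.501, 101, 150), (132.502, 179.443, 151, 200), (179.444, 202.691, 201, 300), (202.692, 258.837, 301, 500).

365

SO₂: row 460.72–613.49 (AQI 301–500). (500−301)·(510.09−460.72)/(613.49−460.72) + 301 = 199·49.37/152.77 + 301 ≈ 365.31 → 365.
O₃ 0.101: bracket 0.091–0.125 → index 151–200; slope 49/0.034, offset 0.010.
AQI = 151 + 49/0.034·0.010 ≈ 165.41 ⇒ 165.
PM10 338.58: bracket 243.75–424.92 → index 101–150; slope 49/181.17, offset 94.83.
AQI = 101 + 49/181.17·94.83 ≈ 126.65 ⇒ 127.
PM2.5: 111.954 ∈ [90.221, 132.501] ↔ index [101, 150].
101 + (111.954−90.221)·(150−101)/(132.501−90.221) = 101 + 21.733·49/42.280 ≈ 126.19, so AQI = 126.
Sub-indices: SO₂→365, O₃→165, PM10→127, PM2.5→126. Overall AQI = max = 365; dominant pollutant is SO₂.
AQI 365: Hazardous.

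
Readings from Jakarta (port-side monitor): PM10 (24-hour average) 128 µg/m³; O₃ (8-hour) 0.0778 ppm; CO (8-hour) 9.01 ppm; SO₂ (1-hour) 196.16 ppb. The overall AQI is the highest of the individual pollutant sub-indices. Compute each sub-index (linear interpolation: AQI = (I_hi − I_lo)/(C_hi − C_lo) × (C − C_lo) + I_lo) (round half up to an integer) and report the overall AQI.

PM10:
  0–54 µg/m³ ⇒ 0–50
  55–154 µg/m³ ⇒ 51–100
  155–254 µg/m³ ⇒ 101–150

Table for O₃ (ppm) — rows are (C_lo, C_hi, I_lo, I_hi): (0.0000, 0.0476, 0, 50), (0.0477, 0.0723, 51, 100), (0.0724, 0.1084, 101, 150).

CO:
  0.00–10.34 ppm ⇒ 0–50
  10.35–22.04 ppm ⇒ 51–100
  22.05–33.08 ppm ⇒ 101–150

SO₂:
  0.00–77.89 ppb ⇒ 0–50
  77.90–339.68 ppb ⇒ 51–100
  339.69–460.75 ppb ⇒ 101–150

108

PM10: 128 lies in 55–154, so I_lo=51, I_hi=100, C_lo=55, C_hi=154.
(100−51)/(154−55) × (128−55) + 51 = 49/99 × 73 + 51 ≈ 87.13 → 87.
O₃: row 0.0724–0.1084 (AQI 101–150). (150−101)·(0.0778−0.0724)/(0.1084−0.0724) + 101 = 49·0.0054/0.0360 + 101 ≈ 108.35 → 108.
CO: row 0.00–10.34 (AQI 0–50). (50−0)·(9.01−0.00)/(10.34−0.00) + 0 = 50·9.01/10.34 + 0 ≈ 43.57 → 44.
SO₂: 196.16 lies in 77.90–339.68, so I_lo=51, I_hi=100, C_lo=77.90, C_hi=339.68.
(100−51)/(339.68−77.90) × (196.16−77.90) + 51 = 49/261.78 × 118.26 + 51 ≈ 73.14 → 73.
Sub-indices: PM10→87, O₃→108, CO→44, SO₂→73. Overall AQI = max = 108; dominant pollutant is O₃.
AQI 108: Unhealthy for Sensitive Groups.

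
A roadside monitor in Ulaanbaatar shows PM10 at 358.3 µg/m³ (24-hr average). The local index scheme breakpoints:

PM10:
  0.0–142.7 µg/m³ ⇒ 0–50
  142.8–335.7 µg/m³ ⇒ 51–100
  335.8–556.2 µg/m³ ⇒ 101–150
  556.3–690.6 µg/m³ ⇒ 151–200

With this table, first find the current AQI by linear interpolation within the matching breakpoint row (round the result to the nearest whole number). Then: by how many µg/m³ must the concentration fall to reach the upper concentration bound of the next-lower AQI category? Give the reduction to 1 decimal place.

22.6

PM10: 358.3 ∈ [335.8, 556.2] ↔ index [101, 150].
101 + (358.3−335.8)·(150−101)/(556.2−335.8) = 101 + 22.5·49/220.4 ≈ 106.00, so AQI = 106.
Current AQI 106 is in the Unhealthy for Sensitive Groups range (101–150). The next-lower category tops out at AQI 100, whose upper concentration bound is 335.7 µg/m³.
Reduction needed = 358.3 − 335.7 = 22.6 µg/m³.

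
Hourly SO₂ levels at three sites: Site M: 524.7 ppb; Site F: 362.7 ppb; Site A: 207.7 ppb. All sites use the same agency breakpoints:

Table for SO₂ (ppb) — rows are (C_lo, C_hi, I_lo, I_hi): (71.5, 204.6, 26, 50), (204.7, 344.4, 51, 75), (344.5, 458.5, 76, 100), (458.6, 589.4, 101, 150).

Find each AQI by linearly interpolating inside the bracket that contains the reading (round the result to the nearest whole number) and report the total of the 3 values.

Site M 524.7: bracket 458.6–589.4 → index 101–150; slope 49/130.8, offset 66.1.
AQI = 101 + 49/130.8·66.1 ≈ 125.76 ⇒ 126.
Site F 362.7: bracket 344.5–458.5 → index 76–100; slope 24/114.0, offset 18.2.
AQI = 76 + 24/114.0·18.2 ≈ 79.83 ⇒ 80.
Site A: 207.7 lies in 204.7–344.4, so I_lo=51, I_hi=75, C_lo=204.7, C_hi=344.4.
(75−51)/(344.4−204.7) × (207.7−204.7) + 51 = 24/139.7 × 3.0 + 51 ≈ 51.52 → 52.
AQIs: Site M=126, Site F=80, Site A=52. Sum = 126 + 80 + 52 = 258.

258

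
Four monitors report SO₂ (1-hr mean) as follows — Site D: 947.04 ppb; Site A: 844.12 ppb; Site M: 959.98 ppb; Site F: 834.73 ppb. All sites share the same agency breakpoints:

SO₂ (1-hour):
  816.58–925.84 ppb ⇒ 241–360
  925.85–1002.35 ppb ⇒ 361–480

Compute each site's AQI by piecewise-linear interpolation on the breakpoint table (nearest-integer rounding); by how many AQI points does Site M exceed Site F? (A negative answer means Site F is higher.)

153

Site D 947.04: bracket 925.85–1002.35 → index 361–480; slope 119/76.50, offset 21.19.
AQI = 361 + 119/76.50·21.19 ≈ 393.96 ⇒ 394.
Site A: row 816.58–925.84 (AQI 241–360). (360−241)·(844.12−816.58)/(925.84−816.58) + 241 = 119·27.54/109.26 + 241 ≈ 271.00 → 271.
Site M: row 925.85–1002.35 (AQI 361–480). (480−361)·(959.98−925.85)/(1002.35−925.85) + 361 = 119·34.13/76.50 + 361 ≈ 414.09 → 414.
Site F: 834.73 ∈ [816.58, 925.84] ↔ index [241, 360].
241 + (834.73−816.58)·(360−241)/(925.84−816.58) = 241 + 18.15·119/109.26 ≈ 260.77, so AQI = 261.
AQIs: Site D=394, Site A=271, Site M=414, Site F=261. Site M (414) − Site F (261) = 153.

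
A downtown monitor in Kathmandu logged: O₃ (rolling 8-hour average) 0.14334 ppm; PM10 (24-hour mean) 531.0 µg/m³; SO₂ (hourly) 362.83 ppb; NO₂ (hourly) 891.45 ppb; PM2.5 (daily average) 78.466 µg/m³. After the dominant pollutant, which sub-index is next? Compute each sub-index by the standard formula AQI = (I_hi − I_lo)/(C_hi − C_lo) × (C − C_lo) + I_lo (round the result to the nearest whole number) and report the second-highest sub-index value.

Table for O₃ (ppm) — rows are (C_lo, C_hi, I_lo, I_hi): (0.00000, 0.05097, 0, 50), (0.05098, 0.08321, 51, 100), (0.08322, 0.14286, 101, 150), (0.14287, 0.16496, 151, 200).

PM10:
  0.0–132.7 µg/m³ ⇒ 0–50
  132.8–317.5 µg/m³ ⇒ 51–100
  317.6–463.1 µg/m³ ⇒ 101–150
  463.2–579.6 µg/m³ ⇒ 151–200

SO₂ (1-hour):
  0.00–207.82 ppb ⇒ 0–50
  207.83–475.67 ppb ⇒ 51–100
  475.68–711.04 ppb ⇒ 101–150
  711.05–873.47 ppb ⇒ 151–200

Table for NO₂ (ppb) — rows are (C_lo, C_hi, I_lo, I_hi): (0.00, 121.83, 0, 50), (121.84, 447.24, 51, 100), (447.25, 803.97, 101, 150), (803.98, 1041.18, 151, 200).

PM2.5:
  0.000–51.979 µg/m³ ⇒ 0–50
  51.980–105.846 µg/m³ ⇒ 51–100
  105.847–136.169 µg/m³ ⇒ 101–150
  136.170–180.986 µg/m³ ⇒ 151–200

O₃: 0.14334 lies in 0.14287–0.16496, so I_lo=151, I_hi=200, C_lo=0.14287, C_hi=0.16496.
(200−151)/(0.16496−0.14287) × (0.14334−0.14287) + 151 = 49/0.02209 × 0.00047 + 151 ≈ 152.04 → 152.
PM10: row 463.2–579.6 (AQI 151–200). (200−151)·(531.0−463.2)/(579.6−463.2) + 151 = 49·67.8/116.4 + 151 ≈ 179.54 → 180.
SO₂: row 207.83–475.67 (AQI 51–100). (100−51)·(362.83−207.83)/(475.67−207.83) + 51 = 49·155.00/267.84 + 51 ≈ 79.36 → 79.
NO₂: row 803.98–1041.18 (AQI 151–200). (200−151)·(891.45−803.98)/(1041.18−803.98) + 151 = 49·87.47/237.20 + 151 ≈ 169.07 → 169.
PM2.5 78.466: bracket 51.980–105.846 → index 51–100; slope 49/53.866, offset 26.486.
AQI = 51 + 49/53.866·26.486 ≈ 75.09 ⇒ 75.
Sub-indices: O₃→152, PM10→180, SO₂→79, NO₂→169, PM2.5→75. Ranked high→low: 180, 169, 152, 79, 75. Second-highest sub-index = 169.

169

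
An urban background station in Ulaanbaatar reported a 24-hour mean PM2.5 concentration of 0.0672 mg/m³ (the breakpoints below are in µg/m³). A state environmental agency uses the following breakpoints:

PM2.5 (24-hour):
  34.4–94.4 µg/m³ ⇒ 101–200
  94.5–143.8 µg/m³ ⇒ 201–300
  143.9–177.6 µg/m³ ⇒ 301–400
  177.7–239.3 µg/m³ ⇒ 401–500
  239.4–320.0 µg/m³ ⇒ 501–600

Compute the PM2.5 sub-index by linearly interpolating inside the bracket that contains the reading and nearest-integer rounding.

155

Convert: 0.0672 mg/m³ = 67.2 µg/m³.
PM2.5: row 34.4–94.4 (AQI 101–200). (200−101)·(67.2−34.4)/(94.4−34.4) + 101 = 99·32.8/60.0 + 101 ≈ 155.12 → 155.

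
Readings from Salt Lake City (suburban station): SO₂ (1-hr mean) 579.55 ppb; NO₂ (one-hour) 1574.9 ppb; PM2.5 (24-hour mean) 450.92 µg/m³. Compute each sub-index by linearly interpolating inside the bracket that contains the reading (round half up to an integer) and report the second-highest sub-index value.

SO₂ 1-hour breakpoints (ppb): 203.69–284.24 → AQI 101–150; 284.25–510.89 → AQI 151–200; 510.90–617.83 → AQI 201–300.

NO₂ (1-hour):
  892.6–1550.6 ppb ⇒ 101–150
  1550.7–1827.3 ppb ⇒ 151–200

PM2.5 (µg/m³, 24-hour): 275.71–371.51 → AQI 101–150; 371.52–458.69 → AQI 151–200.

196

SO₂: 579.55 ∈ [510.90, 617.83] ↔ index [201, 300].
201 + (579.55−510.90)·(300−201)/(617.83−510.90) = 201 + 68.65·99/106.93 ≈ 264.56, so AQI = 265.
NO₂ 1574.9: bracket 1550.7–1827.3 → index 151–200; slope 49/276.6, offset 24.2.
AQI = 151 + 49/276.6·24.2 ≈ 155.29 ⇒ 155.
PM2.5: 450.92 ∈ [371.52, 458.69] ↔ index [151, 200].
151 + (450.92−371.52)·(200−151)/(458.69−371.52) = 151 + 79.40·49/87.17 ≈ 195.63, so AQI = 196.
Sub-indices: SO₂→265, NO₂→155, PM2.5→196. Ranked high→low: 265, 196, 155. Second-highest sub-index = 196.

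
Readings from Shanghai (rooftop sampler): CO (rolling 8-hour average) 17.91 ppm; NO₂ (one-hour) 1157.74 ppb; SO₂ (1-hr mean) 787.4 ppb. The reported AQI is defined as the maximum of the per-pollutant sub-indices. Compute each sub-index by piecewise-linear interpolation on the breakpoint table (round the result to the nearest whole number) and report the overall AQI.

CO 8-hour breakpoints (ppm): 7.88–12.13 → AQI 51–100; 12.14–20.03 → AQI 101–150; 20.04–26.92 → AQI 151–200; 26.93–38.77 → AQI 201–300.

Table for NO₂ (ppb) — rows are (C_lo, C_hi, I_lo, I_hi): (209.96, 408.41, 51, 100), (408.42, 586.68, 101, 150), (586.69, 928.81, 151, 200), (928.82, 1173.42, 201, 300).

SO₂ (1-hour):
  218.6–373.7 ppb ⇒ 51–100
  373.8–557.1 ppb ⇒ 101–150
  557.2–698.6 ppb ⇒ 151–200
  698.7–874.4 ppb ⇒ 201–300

CO: 17.91 lies in 12.14–20.03, so I_lo=101, I_hi=150, C_lo=12.14, C_hi=20.03.
(150−101)/(20.03−12.14) × (17.91−12.14) + 101 = 49/7.89 × 5.77 + 101 ≈ 136.83 → 137.
NO₂: 1157.74 ∈ [928.82, 1173.42] ↔ index [201, 300].
201 + (1157.74−928.82)·(300−201)/(1173.42−928.82) = 201 + 228.92·99/244.60 ≈ 293.65, so AQI = 294.
SO₂: row 698.7–874.4 (AQI 201–300). (300−201)·(787.4−698.7)/(874.4−698.7) + 201 = 99·88.7/175.7 + 201 ≈ 250.98 → 251.
Sub-indices: CO→137, NO₂→294, SO₂→251. Overall AQI = max = 294; dominant pollutant is NO₂.

294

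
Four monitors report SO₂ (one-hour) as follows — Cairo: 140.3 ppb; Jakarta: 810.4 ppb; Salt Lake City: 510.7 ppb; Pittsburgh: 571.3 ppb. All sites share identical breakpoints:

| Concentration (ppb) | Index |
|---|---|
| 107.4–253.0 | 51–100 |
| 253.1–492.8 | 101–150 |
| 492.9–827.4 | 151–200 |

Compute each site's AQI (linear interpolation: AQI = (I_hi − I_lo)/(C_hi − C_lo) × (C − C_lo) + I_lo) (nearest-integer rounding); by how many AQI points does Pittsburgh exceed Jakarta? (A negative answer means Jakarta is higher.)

-36

Cairo: row 107.4–253.0 (AQI 51–100). (100−51)·(140.3−107.4)/(253.0−107.4) + 51 = 49·32.9/145.6 + 51 ≈ 62.07 → 62.
Jakarta 810.4: bracket 492.9–827.4 → index 151–200; slope 49/334.5, offset 317.5.
AQI = 151 + 49/334.5·317.5 ≈ 197.51 ⇒ 198.
Salt Lake City: 510.7 lies in 492.9–827.4, so I_lo=151, I_hi=200, C_lo=492.9, C_hi=827.4.
(200−151)/(827.4−492.9) × (510.7−492.9) + 151 = 49/334.5 × 17.8 + 151 ≈ 153.61 → 154.
Pittsburgh: row 492.9–827.4 (AQI 151–200). (200−151)·(571.3−492.9)/(827.4−492.9) + 151 = 49·78.4/334.5 + 151 ≈ 162.48 → 162.
AQIs: Cairo=62, Jakarta=198, Salt Lake City=154, Pittsburgh=162. Pittsburgh (162) − Jakarta (198) = -36.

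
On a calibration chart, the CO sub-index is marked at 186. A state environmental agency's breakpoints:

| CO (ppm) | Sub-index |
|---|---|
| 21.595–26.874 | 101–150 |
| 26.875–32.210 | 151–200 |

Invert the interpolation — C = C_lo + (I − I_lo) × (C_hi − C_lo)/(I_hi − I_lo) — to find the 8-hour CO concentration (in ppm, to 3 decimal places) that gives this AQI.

30.686

AQI 186 lies in the 151–200 band, which corresponds to 26.875–32.210 ppm.
C = 26.875 + (186−151)×(32.210−26.875)/(200−151) = 26.875 + 35×5.335/49 ≈ 30.68571 ppm → 30.686 ppm to 3 dp.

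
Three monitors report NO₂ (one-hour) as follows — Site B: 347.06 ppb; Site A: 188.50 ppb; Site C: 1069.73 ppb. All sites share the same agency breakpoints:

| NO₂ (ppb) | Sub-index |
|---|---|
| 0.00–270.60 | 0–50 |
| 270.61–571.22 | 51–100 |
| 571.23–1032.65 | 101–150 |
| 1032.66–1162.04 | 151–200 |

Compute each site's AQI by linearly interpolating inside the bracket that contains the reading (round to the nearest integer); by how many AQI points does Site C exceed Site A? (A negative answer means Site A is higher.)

130

Site B: 347.06 lies in 270.61–571.22, so I_lo=51, I_hi=100, C_lo=270.61, C_hi=571.22.
(100−51)/(571.22−270.61) × (347.06−270.61) + 51 = 49/300.61 × 76.45 + 51 ≈ 63.46 → 63.
Site A 188.50: bracket 0.00–270.60 → index 0–50; slope 50/270.60, offset 188.50.
AQI = 0 + 50/270.60·188.50 ≈ 34.83 ⇒ 35.
Site C: 1069.73 lies in 1032.66–1162.04, so I_lo=151, I_hi=200, C_lo=1032.66, C_hi=1162.04.
(200−151)/(1162.04−1032.66) × (1069.73−1032.66) + 151 = 49/129.38 × 37.07 + 151 ≈ 165.04 → 165.
AQIs: Site B=63, Site A=35, Site C=165. Site C (165) − Site A (35) = 130.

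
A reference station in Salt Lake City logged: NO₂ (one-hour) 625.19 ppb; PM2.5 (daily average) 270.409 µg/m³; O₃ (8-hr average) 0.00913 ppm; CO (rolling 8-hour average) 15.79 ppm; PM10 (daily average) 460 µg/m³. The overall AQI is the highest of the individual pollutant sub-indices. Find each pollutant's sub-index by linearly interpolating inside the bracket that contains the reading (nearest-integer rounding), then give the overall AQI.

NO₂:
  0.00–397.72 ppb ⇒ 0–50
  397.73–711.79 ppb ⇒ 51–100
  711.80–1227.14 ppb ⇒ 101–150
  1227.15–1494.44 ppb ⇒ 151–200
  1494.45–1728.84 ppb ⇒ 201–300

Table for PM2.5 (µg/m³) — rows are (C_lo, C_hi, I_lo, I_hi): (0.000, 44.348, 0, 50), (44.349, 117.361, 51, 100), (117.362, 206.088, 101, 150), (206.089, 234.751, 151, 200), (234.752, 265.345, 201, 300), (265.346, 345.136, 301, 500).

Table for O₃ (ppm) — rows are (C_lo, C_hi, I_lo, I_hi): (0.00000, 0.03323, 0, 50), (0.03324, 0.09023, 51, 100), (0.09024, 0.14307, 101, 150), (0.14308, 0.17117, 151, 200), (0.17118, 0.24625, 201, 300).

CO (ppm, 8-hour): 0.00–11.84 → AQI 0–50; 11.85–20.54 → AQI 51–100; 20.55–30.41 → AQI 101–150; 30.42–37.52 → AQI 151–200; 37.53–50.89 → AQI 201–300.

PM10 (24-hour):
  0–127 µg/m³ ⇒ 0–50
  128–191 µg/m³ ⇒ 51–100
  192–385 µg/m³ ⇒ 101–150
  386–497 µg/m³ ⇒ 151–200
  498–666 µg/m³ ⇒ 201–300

NO₂: row 397.73–711.79 (AQI 51–100). (100−51)·(625.19−397.73)/(711.79−397.73) + 51 = 49·227.46/314.06 + 51 ≈ 86.49 → 86.
PM2.5 270.409: bracket 265.346–345.136 → index 301–500; slope 199/79.790, offset 5.063.
AQI = 301 + 199/79.790·5.063 ≈ 313.63 ⇒ 314.
O₃ 0.00913: bracket 0.00000–0.03323 → index 0–50; slope 50/0.03323, offset 0.00913.
AQI = 0 + 50/0.03323·0.00913 ≈ 13.74 ⇒ 14.
CO 15.79: bracket 11.85–20.54 → index 51–100; slope 49/8.69, offset 3.94.
AQI = 51 + 49/8.69·3.94 ≈ 73.22 ⇒ 73.
PM10: row 386–497 (AQI 151–200). (200−151)·(460−386)/(497−386) + 151 = 49·74/111 + 151 ≈ 183.67 → 184.
Sub-indices: NO₂→86, PM2.5→314, O₃→14, CO→73, PM10→184. Overall AQI = max = 314; dominant pollutant is PM2.5.
AQI 314: Hazardous.

314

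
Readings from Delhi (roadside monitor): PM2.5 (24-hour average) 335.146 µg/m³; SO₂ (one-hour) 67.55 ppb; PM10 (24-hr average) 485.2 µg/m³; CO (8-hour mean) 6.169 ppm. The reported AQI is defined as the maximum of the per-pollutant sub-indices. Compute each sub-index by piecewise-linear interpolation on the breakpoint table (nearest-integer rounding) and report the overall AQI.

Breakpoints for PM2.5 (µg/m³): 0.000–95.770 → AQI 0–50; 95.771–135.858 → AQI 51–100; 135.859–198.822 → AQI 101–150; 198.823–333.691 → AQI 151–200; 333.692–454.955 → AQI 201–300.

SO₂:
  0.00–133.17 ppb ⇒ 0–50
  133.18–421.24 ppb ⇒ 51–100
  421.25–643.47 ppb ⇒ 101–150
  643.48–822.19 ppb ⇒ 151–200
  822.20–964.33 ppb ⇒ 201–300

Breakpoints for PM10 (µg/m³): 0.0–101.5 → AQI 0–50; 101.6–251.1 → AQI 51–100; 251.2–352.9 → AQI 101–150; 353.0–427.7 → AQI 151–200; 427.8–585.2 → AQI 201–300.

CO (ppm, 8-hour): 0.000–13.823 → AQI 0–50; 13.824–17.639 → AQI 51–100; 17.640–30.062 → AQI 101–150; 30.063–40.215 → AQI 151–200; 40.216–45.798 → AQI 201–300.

237

PM2.5: 335.146 ∈ [333.692, 454.955] ↔ index [201, 300].
201 + (335.146−333.692)·(300−201)/(454.955−333.692) = 201 + 1.454·99/121.263 ≈ 202.19, so AQI = 202.
SO₂: row 0.00–133.17 (AQI 0–50). (50−0)·(67.55−0.00)/(133.17−0.00) + 0 = 50·67.55/133.17 + 0 ≈ 25.36 → 25.
PM10: 485.2 lies in 427.8–585.2, so I_lo=201, I_hi=300, C_lo=427.8, C_hi=585.2.
(300−201)/(585.2−427.8) × (485.2−427.8) + 201 = 99/157.4 × 57.4 + 201 ≈ 237.10 → 237.
CO: 6.169 lies in 0.000–13.823, so I_lo=0, I_hi=50, C_lo=0.000, C_hi=13.823.
(50−0)/(13.823−0.000) × (6.169−0.000) + 0 = 50/13.823 × 6.169 + 0 ≈ 22.31 → 22.
Sub-indices: PM2.5→202, SO₂→25, PM10→237, CO→22. Overall AQI = max = 237; dominant pollutant is PM10.
AQI 237: Very Unhealthy.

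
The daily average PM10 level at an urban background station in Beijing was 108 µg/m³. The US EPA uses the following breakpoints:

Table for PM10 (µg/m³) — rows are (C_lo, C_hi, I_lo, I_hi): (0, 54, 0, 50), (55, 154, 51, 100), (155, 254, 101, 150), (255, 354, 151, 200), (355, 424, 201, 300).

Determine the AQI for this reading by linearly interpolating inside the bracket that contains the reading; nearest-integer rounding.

77

PM10 108: bracket 55–154 → index 51–100; slope 49/99, offset 53.
AQI = 51 + 49/99·53 ≈ 77.23 ⇒ 77.
AQI 77 falls in the Moderate category.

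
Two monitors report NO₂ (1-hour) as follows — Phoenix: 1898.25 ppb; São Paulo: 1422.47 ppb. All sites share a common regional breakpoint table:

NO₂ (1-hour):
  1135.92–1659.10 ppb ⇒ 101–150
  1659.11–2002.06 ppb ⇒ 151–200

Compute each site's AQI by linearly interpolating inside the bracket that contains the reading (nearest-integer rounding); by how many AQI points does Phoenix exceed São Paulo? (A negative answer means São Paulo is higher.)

57

Phoenix 1898.25: bracket 1659.11–2002.06 → index 151–200; slope 49/342.95, offset 239.14.
AQI = 151 + 49/342.95·239.14 ≈ 185.17 ⇒ 185.
São Paulo 1422.47: bracket 1135.92–1659.10 → index 101–150; slope 49/523.18, offset 286.55.
AQI = 101 + 49/523.18·286.55 ≈ 127.84 ⇒ 128.
AQIs: Phoenix=185, São Paulo=128. Phoenix (185) − São Paulo (128) = 57.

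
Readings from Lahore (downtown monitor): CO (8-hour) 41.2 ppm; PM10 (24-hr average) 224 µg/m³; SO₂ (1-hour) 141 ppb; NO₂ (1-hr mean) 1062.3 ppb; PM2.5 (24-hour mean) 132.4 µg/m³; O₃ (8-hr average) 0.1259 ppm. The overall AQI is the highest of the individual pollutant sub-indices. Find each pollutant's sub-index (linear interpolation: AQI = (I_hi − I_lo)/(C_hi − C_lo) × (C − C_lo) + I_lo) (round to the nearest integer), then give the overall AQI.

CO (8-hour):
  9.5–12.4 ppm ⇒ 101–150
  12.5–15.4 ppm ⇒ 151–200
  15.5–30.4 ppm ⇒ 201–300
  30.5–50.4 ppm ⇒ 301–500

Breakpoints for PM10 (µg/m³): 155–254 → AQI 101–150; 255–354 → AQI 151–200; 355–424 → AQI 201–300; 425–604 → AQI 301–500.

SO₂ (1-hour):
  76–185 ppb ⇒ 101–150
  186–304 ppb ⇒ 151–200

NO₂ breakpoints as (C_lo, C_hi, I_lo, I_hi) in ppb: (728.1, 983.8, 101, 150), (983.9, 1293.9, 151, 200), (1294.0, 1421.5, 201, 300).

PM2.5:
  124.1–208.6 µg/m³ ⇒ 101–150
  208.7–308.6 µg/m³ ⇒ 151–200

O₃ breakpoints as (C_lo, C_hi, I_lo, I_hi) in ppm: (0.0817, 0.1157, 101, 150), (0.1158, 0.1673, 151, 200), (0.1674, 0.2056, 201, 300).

CO: 41.2 lies in 30.5–50.4, so I_lo=301, I_hi=500, C_lo=30.5, C_hi=50.4.
(500−301)/(50.4−30.5) × (41.2−30.5) + 301 = 199/19.9 × 10.7 + 301 ≈ 408.00 → 408.
PM10: 224 ∈ [155, 254] ↔ index [101, 150].
101 + (224−155)·(150−101)/(254−155) = 101 + 69·49/99 ≈ 135.15, so AQI = 135.
SO₂: row 76–185 (AQI 101–150). (150−101)·(141−76)/(185−76) + 101 = 49·65/109 + 101 ≈ 130.22 → 130.
NO₂ 1062.3: bracket 983.9–1293.9 → index 151–200; slope 49/310.0, offset 78.4.
AQI = 151 + 49/310.0·78.4 ≈ 163.39 ⇒ 163.
PM2.5: 132.4 ∈ [124.1, 208.6] ↔ index [101, 150].
101 + (132.4−124.1)·(150−101)/(208.6−124.1) = 101 + 8.3·49/84.5 ≈ 105.81, so AQI = 106.
O₃: 0.1259 ∈ [0.1158, 0.1673] ↔ index [151, 200].
151 + (0.1259−0.1158)·(200−151)/(0.1673−0.1158) = 151 + 0.0101·49/0.0515 ≈ 160.61, so AQI = 161.
Sub-indices: CO→408, PM10→135, SO₂→130, NO₂→163, PM2.5→106, O₃→161. Overall AQI = max = 408; dominant pollutant is CO.

408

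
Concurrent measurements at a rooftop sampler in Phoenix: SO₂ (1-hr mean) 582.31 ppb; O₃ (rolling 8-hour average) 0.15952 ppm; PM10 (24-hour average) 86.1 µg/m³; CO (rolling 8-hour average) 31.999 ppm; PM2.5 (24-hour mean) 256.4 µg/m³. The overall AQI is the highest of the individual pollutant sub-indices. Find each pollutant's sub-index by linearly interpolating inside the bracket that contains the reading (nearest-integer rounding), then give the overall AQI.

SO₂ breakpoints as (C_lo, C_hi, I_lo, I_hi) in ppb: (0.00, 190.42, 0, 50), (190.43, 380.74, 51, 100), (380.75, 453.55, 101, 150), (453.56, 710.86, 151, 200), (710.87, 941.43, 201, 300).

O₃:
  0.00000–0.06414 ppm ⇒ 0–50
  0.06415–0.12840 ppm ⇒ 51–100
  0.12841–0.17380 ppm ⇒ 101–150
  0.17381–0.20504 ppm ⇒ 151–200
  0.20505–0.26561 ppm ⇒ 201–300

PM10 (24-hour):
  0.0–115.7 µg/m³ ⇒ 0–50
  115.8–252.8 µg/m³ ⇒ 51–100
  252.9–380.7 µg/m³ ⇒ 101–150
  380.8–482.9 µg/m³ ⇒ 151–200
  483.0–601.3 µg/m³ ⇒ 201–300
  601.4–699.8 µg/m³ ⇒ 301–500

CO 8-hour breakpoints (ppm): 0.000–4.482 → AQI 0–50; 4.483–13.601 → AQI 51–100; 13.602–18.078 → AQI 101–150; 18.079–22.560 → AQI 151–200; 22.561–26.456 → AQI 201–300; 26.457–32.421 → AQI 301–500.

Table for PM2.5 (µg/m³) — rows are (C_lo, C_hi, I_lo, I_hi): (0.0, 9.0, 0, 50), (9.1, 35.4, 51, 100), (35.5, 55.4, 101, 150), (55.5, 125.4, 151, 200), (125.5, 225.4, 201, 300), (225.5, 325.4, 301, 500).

SO₂ 582.31: bracket 453.56–710.86 → index 151–200; slope 49/257.30, offset 128.75.
AQI = 151 + 49/257.30·128.75 ≈ 175.52 ⇒ 176.
O₃: row 0.12841–0.17380 (AQI 101–150). (150−101)·(0.15952−0.12841)/(0.17380−0.12841) + 101 = 49·0.03111/0.04539 + 101 ≈ 134.58 → 135.
PM10: 86.1 ∈ [0.0, 115.7] ↔ index [0, 50].
0 + (86.1−0.0)·(50−0)/(115.7−0.0) = 0 + 86.1·50/115.7 ≈ 37.21, so AQI = 37.
CO: row 26.457–32.421 (AQI 301–500). (500−301)·(31.999−26.457)/(32.421−26.457) + 301 = 199·5.542/5.964 + 301 ≈ 485.92 → 486.
PM2.5: 256.4 ∈ [225.5, 325.4] ↔ index [301, 500].
301 + (256.4−225.5)·(500−301)/(325.4−225.5) = 301 + 30.9·199/99.9 ≈ 362.55, so AQI = 363.
Sub-indices: SO₂→176, O₃→135, PM10→37, CO→486, PM2.5→363. Overall AQI = max = 486; dominant pollutant is CO.

486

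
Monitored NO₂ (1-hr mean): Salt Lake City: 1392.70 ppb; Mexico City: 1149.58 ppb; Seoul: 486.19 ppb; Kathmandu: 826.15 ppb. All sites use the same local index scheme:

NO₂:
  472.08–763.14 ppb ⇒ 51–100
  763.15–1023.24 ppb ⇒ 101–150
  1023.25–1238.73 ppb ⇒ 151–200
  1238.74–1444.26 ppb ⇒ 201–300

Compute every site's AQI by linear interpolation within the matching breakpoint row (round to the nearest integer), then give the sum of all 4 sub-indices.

Salt Lake City: 1392.70 lies in 1238.74–1444.26, so I_lo=201, I_hi=300, C_lo=1238.74, C_hi=1444.26.
(300−201)/(1444.26−1238.74) × (1392.70−1238.74) + 201 = 99/205.52 × 153.96 + 201 ≈ 275.16 → 275.
Mexico City: 1149.58 lies in 1023.25–1238.73, so I_lo=151, I_hi=200, C_lo=1023.25, C_hi=1238.73.
(200−151)/(1238.73−1023.25) × (1149.58−1023.25) + 151 = 49/215.48 × 126.33 + 151 ≈ 179.73 → 180.
Seoul: 486.19 lies in 472.08–763.14, so I_lo=51, I_hi=100, C_lo=472.08, C_hi=763.14.
(100−51)/(763.14−472.08) × (486.19−472.08) + 51 = 49/291.06 × 14.11 + 51 ≈ 53.38 → 53.
Kathmandu: row 763.15–1023.24 (AQI 101–150). (150−101)·(826.15−763.15)/(1023.24−763.15) + 101 = 49·63.00/260.09 + 101 ≈ 112.87 → 113.
AQIs: Salt Lake City=275, Mexico City=180, Seoul=53, Kathmandu=113. Sum = 275 + 180 + 53 + 113 = 621.

621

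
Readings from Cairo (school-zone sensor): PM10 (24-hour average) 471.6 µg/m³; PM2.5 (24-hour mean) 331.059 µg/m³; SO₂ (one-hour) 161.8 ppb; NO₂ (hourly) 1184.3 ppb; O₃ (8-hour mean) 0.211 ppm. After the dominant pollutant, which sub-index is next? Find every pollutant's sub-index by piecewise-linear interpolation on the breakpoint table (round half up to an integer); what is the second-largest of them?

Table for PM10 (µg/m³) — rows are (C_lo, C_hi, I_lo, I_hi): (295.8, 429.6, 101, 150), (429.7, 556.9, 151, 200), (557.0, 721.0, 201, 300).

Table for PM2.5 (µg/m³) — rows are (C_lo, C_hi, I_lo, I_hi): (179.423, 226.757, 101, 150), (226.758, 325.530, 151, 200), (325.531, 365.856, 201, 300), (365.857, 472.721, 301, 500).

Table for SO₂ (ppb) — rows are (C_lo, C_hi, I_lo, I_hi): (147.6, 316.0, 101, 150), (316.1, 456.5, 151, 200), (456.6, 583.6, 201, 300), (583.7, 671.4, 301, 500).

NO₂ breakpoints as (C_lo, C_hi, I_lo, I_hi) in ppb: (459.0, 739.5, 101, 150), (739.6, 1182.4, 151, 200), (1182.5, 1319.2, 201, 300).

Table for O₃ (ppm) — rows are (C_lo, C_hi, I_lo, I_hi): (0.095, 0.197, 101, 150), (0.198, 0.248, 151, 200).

202

PM10: 471.6 lies in 429.7–556.9, so I_lo=151, I_hi=200, C_lo=429.7, C_hi=556.9.
(200−151)/(556.9−429.7) × (471.6−429.7) + 151 = 49/127.2 × 41.9 + 151 ≈ 167.14 → 167.
PM2.5: row 325.531–365.856 (AQI 201–300). (300−201)·(331.059−325.531)/(365.856−325.531) + 201 = 99·5.528/40.325 + 201 ≈ 214.57 → 215.
SO₂: 161.8 lies in 147.6–316.0, so I_lo=101, I_hi=150, C_lo=147.6, C_hi=316.0.
(150−101)/(316.0−147.6) × (161.8−147.6) + 101 = 49/168.4 × 14.2 + 101 ≈ 105.13 → 105.
NO₂: 1184.3 ∈ [1182.5, 1319.2] ↔ index [201, 300].
201 + (1184.3−1182.5)·(300−201)/(1319.2−1182.5) = 201 + 1.8·99/136.7 ≈ 202.30, so AQI = 202.
O₃: 0.211 lies in 0.198–0.248, so I_lo=151, I_hi=200, C_lo=0.198, C_hi=0.248.
(200−151)/(0.248−0.198) × (0.211−0.198) + 151 = 49/0.050 × 0.013 + 151 ≈ 163.74 → 164.
Sub-indices: PM10→167, PM2.5→215, SO₂→105, NO₂→202, O₃→164. Ranked high→low: 215, 202, 167, 164, 105. Second-highest sub-index = 202.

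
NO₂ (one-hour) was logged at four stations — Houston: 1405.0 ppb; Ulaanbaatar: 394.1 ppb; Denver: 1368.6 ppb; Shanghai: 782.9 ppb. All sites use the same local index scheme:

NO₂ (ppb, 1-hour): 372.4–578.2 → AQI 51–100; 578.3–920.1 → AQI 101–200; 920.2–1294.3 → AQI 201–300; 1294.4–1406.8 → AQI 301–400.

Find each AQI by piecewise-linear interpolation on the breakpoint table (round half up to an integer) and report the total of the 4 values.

Houston 1405.0: bracket 1294.4–1406.8 → index 301–400; slope 99/112.4, offset 110.6.
AQI = 301 + 99/112.4·110.6 ≈ 398.41 ⇒ 398.
Ulaanbaatar: 394.1 ∈ [372.4, 578.2] ↔ index [51, 100].
51 + (394.1−372.4)·(100−51)/(578.2−372.4) = 51 + 21.7·49/205.8 ≈ 56.17, so AQI = 56.
Denver: 1368.6 lies in 1294.4–1406.8, so I_lo=301, I_hi=400, C_lo=1294.4, C_hi=1406.8.
(400−301)/(1406.8−1294.4) × (1368.6−1294.4) + 301 = 99/112.4 × 74.2 + 301 ≈ 366.35 → 366.
Shanghai: 782.9 lies in 578.3–920.1, so I_lo=101, I_hi=200, C_lo=578.3, C_hi=920.1.
(200−101)/(920.1−578.3) × (782.9−578.3) + 101 = 99/341.8 × 204.6 + 101 ≈ 160.26 → 160.
AQIs: Houston=398, Ulaanbaatar=56, Denver=366, Shanghai=160. Sum = 398 + 56 + 366 + 160 = 980.

980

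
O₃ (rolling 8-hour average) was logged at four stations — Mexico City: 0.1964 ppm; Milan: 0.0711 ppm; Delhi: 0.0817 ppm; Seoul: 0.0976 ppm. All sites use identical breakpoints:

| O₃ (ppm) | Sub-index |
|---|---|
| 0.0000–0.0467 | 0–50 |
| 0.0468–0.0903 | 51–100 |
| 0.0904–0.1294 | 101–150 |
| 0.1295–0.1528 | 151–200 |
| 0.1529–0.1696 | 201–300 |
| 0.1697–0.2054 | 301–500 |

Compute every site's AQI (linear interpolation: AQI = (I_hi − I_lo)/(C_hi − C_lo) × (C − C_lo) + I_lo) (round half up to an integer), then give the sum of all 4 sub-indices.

728

Mexico City: 0.1964 lies in 0.1697–0.2054, so I_lo=301, I_hi=500, C_lo=0.1697, C_hi=0.2054.
(500−301)/(0.2054−0.1697) × (0.1964−0.1697) + 301 = 199/0.0357 × 0.0267 + 301 ≈ 449.83 → 450.
Milan: 0.0711 ∈ [0.0468, 0.0903] ↔ index [51, 100].
51 + (0.0711−0.0468)·(100−51)/(0.0903−0.0468) = 51 + 0.0243·49/0.0435 ≈ 78.37, so AQI = 78.
Delhi 0.0817: bracket 0.0468–0.0903 → index 51–100; slope 49/0.0435, offset 0.0349.
AQI = 51 + 49/0.0435·0.0349 ≈ 90.31 ⇒ 90.
Seoul: row 0.0904–0.1294 (AQI 101–150). (150−101)·(0.0976−0.0904)/(0.1294−0.0904) + 101 = 49·0.0072/0.0390 + 101 ≈ 110.05 → 110.
AQIs: Mexico City=450, Milan=78, Delhi=90, Seoul=110. Sum = 450 + 78 + 90 + 110 = 728.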